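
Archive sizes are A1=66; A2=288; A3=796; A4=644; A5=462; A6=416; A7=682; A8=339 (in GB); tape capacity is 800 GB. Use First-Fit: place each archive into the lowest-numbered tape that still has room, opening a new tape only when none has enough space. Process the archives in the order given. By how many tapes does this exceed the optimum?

First-Fit: [66,288,416] [796] [644] [462] [682] [339] → 6 tapes.
Total size 3693 GB; any packing needs at least ⌈3693/800⌉ = 5 tapes.
An optimal packing achieves that bound: [796] [682,66] [644] [462,288] [416,339] → 5 tapes.
Excess: 6 − 5 = 1.

1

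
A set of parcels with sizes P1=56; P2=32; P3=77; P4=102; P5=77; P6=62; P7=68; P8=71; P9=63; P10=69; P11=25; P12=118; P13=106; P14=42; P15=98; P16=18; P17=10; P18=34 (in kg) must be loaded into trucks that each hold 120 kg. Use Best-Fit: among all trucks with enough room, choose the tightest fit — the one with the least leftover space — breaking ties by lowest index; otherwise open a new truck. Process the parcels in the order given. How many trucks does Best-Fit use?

12

P1 (56 kg) → truck 1 (remaining 64 kg)
P2 (32 kg) → truck 1 (remaining 32 kg)
P3 (77 kg) → truck 2 (remaining 43 kg)
P4 (102 kg) → truck 3 (remaining 18 kg)
P5 (77 kg) → truck 4 (remaining 43 kg)
P6 (62 kg) → truck 5 (remaining 58 kg)
P7 (68 kg) → truck 6 (remaining 52 kg)
P8 (71 kg) → truck 7 (remaining 49 kg)
P9 (63 kg) → truck 8 (remaining 57 kg)
P10 (69 kg) → truck 9 (remaining 51 kg)
P11 (25 kg) → truck 1 (remaining 7 kg)
P12 (118 kg) → truck 10 (remaining 2 kg)
P13 (106 kg) → truck 11 (remaining 14 kg)
P14 (42 kg) → truck 2 (remaining 1 kg)
P15 (98 kg) → truck 12 (remaining 22 kg)
P16 (18 kg) → truck 3 (remaining 0 kg)
P17 (10 kg) → truck 11 (remaining 4 kg)
P18 (34 kg) → truck 4 (remaining 9 kg)
Final trucks: [56,32,25] [77,42] [102,18] [77,34] [62] [68] [71] [63] [69] [118] [106,10] [98].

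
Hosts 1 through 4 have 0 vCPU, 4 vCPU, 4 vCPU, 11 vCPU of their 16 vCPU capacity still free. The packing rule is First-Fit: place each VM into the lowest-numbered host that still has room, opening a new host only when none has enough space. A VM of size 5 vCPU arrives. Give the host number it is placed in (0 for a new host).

4

Hosts with room: host 4 (11 vCPU).
The first with room is host 4.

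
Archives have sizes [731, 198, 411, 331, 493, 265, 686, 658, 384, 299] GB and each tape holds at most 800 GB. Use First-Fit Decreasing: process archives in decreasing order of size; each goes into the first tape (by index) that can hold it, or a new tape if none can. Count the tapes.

Sorted descending: 731, 686, 658, 493, 411, 384, 331, 299, 265, 198.
731 GB → tape 1 (remaining 69 GB)
686 GB → tape 2 (remaining 114 GB)
658 GB → tape 3 (remaining 142 GB)
493 GB → tape 4 (remaining 307 GB)
411 GB → tape 5 (remaining 389 GB)
384 GB → tape 5 (remaining 5 GB)
331 GB → tape 6 (remaining 469 GB)
299 GB → tape 4 (remaining 8 GB)
265 GB → tape 6 (remaining 204 GB)
198 GB → tape 6 (remaining 6 GB)
Final tapes: [731] [686] [658] [493,299] [411,384] [331,265,198].

6 tapes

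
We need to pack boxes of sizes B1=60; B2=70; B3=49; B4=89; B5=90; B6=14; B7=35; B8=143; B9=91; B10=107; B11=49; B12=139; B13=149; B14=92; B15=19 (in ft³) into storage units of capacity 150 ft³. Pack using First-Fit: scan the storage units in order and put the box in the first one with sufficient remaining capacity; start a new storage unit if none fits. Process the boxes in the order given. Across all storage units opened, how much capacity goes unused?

154

Put B1 (60 ft³) in storage unit 1; 90 ft³ remain.
Put B2 (70 ft³) in storage unit 1; 20 ft³ remain.
Put B3 (49 ft³) in storage unit 2; 101 ft³ remain.
Put B4 (89 ft³) in storage unit 2; 12 ft³ remain.
Put B5 (90 ft³) in storage unit 3; 60 ft³ remain.
Put B6 (14 ft³) in storage unit 1; 6 ft³ remain.
Put B7 (35 ft³) in storage unit 3; 25 ft³ remain.
Put B8 (143 ft³) in storage unit 4; 7 ft³ remain.
Put B9 (91 ft³) in storage unit 5; 59 ft³ remain.
Put B10 (107 ft³) in storage unit 6; 43 ft³ remain.
Put B11 (49 ft³) in storage unit 5; 10 ft³ remain.
Put B12 (139 ft³) in storage unit 7; 11 ft³ remain.
Put B13 (149 ft³) in storage unit 8; 1 ft³ remain.
Put B14 (92 ft³) in storage unit 9; 58 ft³ remain.
Put B15 (19 ft³) in storage unit 3; 6 ft³ remain.
9 storage units × 150 ft³ = 1350 ft³; used 1196 ft³; unused 154 ft³.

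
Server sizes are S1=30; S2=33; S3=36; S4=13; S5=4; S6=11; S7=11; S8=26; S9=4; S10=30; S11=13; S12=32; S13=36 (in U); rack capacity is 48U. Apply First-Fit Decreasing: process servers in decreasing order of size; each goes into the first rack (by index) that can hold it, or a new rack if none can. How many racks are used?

Sorted descending: 36, 36, 33, 32, 30, 30, 26, 13, 13, 11, 11, 4, 4.
Put 36U in rack 1; 12U remain.
Put 36U in rack 2; 12U remain.
Put 33U in rack 3; 15U remain.
Put 32U in rack 4; 16U remain.
Put 30U in rack 5; 18U remain.
Put 30U in rack 6; 18U remain.
Put 26U in rack 7; 22U remain.
Put 13U in rack 3; 2U remain.
Put 13U in rack 4; 3U remain.
Put 11U in rack 1; 1U remain.
Put 11U in rack 2; 1U remain.
Put 4U in rack 5; 14U remain.
Put 4U in rack 5; 10U remain.

7 racks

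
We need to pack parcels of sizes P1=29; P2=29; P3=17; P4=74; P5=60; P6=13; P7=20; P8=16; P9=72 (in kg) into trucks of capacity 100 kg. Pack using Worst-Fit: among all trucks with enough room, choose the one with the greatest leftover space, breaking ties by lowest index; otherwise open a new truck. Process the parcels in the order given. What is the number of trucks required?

P1 (29 kg) → truck 1 (remaining 71 kg)
P2 (29 kg) → truck 1 (remaining 42 kg)
P3 (17 kg) → truck 1 (remaining 25 kg)
P4 (74 kg) → truck 2 (remaining 26 kg)
P5 (60 kg) → truck 3 (remaining 40 kg)
P6 (13 kg) → truck 3 (remaining 27 kg)
P7 (20 kg) → truck 3 (remaining 7 kg)
P8 (16 kg) → truck 2 (remaining 10 kg)
P9 (72 kg) → truck 4 (remaining 28 kg)

4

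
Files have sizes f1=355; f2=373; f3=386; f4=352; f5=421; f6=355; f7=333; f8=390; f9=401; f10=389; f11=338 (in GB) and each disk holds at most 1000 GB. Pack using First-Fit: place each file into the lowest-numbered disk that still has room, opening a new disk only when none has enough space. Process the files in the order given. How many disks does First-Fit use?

6

disk 1: place f1 (355 GB), 645 GB left
disk 1: place f2 (373 GB), 272 GB left
disk 2: place f3 (386 GB), 614 GB left
disk 2: place f4 (352 GB), 262 GB left
disk 3: place f5 (421 GB), 579 GB left
disk 3: place f6 (355 GB), 224 GB left
disk 4: place f7 (333 GB), 667 GB left
disk 4: place f8 (390 GB), 277 GB left
disk 5: place f9 (401 GB), 599 GB left
disk 5: place f10 (389 GB), 210 GB left
disk 6: place f11 (338 GB), 662 GB left
Final disks: [355,373] [386,352] [421,355] [333,390] [401,389] [338].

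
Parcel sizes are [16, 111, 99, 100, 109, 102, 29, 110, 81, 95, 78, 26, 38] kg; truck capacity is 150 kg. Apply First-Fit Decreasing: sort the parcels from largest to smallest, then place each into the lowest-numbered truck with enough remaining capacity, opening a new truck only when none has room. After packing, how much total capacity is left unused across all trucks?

Sorted descending: 111, 110, 109, 102, 100, 99, 95, 81, 78, 38, 29, 26, 16.
111 kg → truck 1 (remaining 39 kg)
110 kg → truck 2 (remaining 40 kg)
109 kg → truck 3 (remaining 41 kg)
102 kg → truck 4 (remaining 48 kg)
100 kg → truck 5 (remaining 50 kg)
99 kg → truck 6 (remaining 51 kg)
95 kg → truck 7 (remaining 55 kg)
81 kg → truck 8 (remaining 69 kg)
78 kg → truck 9 (remaining 72 kg)
38 kg → truck 1 (remaining 1 kg)
29 kg → truck 2 (remaining 11 kg)
26 kg → truck 3 (remaining 15 kg)
16 kg → truck 4 (remaining 32 kg)
9 trucks × 150 kg = 1350 kg; used 994 kg; unused 356 kg.

356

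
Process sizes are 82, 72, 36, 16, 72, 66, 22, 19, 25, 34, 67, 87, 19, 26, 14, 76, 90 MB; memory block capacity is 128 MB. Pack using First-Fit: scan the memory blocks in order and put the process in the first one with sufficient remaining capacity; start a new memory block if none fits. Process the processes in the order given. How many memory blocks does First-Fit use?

8

memory block 1: place 82 MB, 46 MB left
memory block 2: place 72 MB, 56 MB left
memory block 1: place 36 MB, 10 MB left
memory block 2: place 16 MB, 40 MB left
memory block 3: place 72 MB, 56 MB left
memory block 4: place 66 MB, 62 MB left
memory block 2: place 22 MB, 18 MB left
memory block 3: place 19 MB, 37 MB left
memory block 3: place 25 MB, 12 MB left
memory block 4: place 34 MB, 28 MB left
memory block 5: place 67 MB, 61 MB left
memory block 6: place 87 MB, 41 MB left
memory block 4: place 19 MB, 9 MB left
memory block 5: place 26 MB, 35 MB left
memory block 2: place 14 MB, 4 MB left
memory block 7: place 76 MB, 52 MB left
memory block 8: place 90 MB, 38 MB left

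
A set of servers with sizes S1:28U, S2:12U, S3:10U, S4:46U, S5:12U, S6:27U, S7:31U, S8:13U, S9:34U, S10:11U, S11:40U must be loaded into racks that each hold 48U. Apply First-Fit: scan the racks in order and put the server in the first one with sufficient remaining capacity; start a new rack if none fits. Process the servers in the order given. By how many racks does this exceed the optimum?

1

First-Fit: [28,12] [10,12,13,11] [46] [27] [31] [34] [40] → 7 racks.
Total size 264U; any packing needs at least ⌈264/48⌉ = 6 racks.
An optimal packing achieves that bound: [46] [40] [34,13] [31,12] [28,12] [27,11,10] → 6 racks.
Excess: 7 − 6 = 1.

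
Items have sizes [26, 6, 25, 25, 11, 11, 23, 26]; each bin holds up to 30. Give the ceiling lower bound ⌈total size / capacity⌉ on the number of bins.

Total size = 26 + 6 + 25 + 25 + 11 + 11 + 23 + 26 = 153.
⌈153 / 30⌉ = 6.

6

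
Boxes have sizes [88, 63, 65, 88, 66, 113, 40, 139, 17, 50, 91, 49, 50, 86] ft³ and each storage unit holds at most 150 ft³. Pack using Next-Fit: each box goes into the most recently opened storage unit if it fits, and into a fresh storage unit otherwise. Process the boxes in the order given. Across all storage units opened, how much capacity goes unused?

Put 88 ft³ in storage unit 1; 62 ft³ remain.
Put 63 ft³ in storage unit 2; 87 ft³ remain.
Put 65 ft³ in storage unit 2; 22 ft³ remain.
Put 88 ft³ in storage unit 3; 62 ft³ remain.
Put 66 ft³ in storage unit 4; 84 ft³ remain.
Put 113 ft³ in storage unit 5; 37 ft³ remain.
Put 40 ft³ in storage unit 6; 110 ft³ remain.
Put 139 ft³ in storage unit 7; 11 ft³ remain.
Put 17 ft³ in storage unit 8; 133 ft³ remain.
Put 50 ft³ in storage unit 8; 83 ft³ remain.
Put 91 ft³ in storage unit 9; 59 ft³ remain.
Put 49 ft³ in storage unit 9; 10 ft³ remain.
Put 50 ft³ in storage unit 10; 100 ft³ remain.
Put 86 ft³ in storage unit 10; 14 ft³ remain.
10 storage units × 150 ft³ = 1500 ft³; used 1005 ft³; unused 495 ft³.

495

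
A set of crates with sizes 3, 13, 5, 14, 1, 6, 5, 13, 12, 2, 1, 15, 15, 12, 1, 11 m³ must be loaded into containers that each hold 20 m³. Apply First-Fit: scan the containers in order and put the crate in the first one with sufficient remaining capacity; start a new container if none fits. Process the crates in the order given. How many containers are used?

9

3 m³ → container 1 (remaining 17 m³)
13 m³ → container 1 (remaining 4 m³)
5 m³ → container 2 (remaining 15 m³)
14 m³ → container 2 (remaining 1 m³)
1 m³ → container 1 (remaining 3 m³)
6 m³ → container 3 (remaining 14 m³)
5 m³ → container 3 (remaining 9 m³)
13 m³ → container 4 (remaining 7 m³)
12 m³ → container 5 (remaining 8 m³)
2 m³ → container 1 (remaining 1 m³)
1 m³ → container 1 (remaining 0 m³)
15 m³ → container 6 (remaining 5 m³)
15 m³ → container 7 (remaining 5 m³)
12 m³ → container 8 (remaining 8 m³)
1 m³ → container 2 (remaining 0 m³)
11 m³ → container 9 (remaining 9 m³)
Final containers: [3,13,1,2,1] [5,14,1] [6,5] [13] [12] [15] [15] [12] [11].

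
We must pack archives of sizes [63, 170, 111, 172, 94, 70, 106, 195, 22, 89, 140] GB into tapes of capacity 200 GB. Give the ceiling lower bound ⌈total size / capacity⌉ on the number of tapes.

Total size = 63 + 170 + 111 + 172 + 94 + 70 + 106 + 195 + 22 + 89 + 140 = 1232 GB.
⌈1232 / 200⌉ = 7.

7 tapes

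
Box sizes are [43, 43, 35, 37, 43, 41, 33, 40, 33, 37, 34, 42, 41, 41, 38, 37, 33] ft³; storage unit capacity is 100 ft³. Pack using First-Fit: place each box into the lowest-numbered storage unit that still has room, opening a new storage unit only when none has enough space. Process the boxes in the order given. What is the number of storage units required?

9

43 ft³ → storage unit 1 (remaining 57 ft³)
43 ft³ → storage unit 1 (remaining 14 ft³)
35 ft³ → storage unit 2 (remaining 65 ft³)
37 ft³ → storage unit 2 (remaining 28 ft³)
43 ft³ → storage unit 3 (remaining 57 ft³)
41 ft³ → storage unit 3 (remaining 16 ft³)
33 ft³ → storage unit 4 (remaining 67 ft³)
40 ft³ → storage unit 4 (remaining 27 ft³)
33 ft³ → storage unit 5 (remaining 67 ft³)
37 ft³ → storage unit 5 (remaining 30 ft³)
34 ft³ → storage unit 6 (remaining 66 ft³)
42 ft³ → storage unit 6 (remaining 24 ft³)
41 ft³ → storage unit 7 (remaining 59 ft³)
41 ft³ → storage unit 7 (remaining 18 ft³)
38 ft³ → storage unit 8 (remaining 62 ft³)
37 ft³ → storage unit 8 (remaining 25 ft³)
33 ft³ → storage unit 9 (remaining 67 ft³)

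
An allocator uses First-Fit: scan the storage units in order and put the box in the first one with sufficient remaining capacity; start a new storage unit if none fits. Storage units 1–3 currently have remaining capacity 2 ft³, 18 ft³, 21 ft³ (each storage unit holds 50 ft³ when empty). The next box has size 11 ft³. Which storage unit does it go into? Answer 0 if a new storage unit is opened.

2

Storage units with room: storage unit 2 (18 ft³), storage unit 3 (21 ft³).
The first with room is storage unit 2.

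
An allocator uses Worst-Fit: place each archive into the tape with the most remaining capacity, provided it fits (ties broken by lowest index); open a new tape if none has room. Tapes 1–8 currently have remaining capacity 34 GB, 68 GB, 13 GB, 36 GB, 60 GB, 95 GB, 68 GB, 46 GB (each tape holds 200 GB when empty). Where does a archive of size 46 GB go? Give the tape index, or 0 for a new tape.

Tapes with room: tape 2 (68 GB), tape 5 (60 GB), tape 6 (95 GB), tape 7 (68 GB), tape 8 (46 GB).
Most room is tape 6 with 95 GB free.

6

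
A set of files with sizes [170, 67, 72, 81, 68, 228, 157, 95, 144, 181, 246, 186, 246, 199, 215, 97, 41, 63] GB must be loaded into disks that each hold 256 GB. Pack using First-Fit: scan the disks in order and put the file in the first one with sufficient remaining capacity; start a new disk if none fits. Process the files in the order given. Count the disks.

11

Put 170 GB in disk 1; 86 GB remain.
Put 67 GB in disk 1; 19 GB remain.
Put 72 GB in disk 2; 184 GB remain.
Put 81 GB in disk 2; 103 GB remain.
Put 68 GB in disk 2; 35 GB remain.
Put 228 GB in disk 3; 28 GB remain.
Put 157 GB in disk 4; 99 GB remain.
Put 95 GB in disk 4; 4 GB remain.
Put 144 GB in disk 5; 112 GB remain.
Put 181 GB in disk 6; 75 GB remain.
Put 246 GB in disk 7; 10 GB remain.
Put 186 GB in disk 8; 70 GB remain.
Put 246 GB in disk 9; 10 GB remain.
Put 199 GB in disk 10; 57 GB remain.
Put 215 GB in disk 11; 41 GB remain.
Put 97 GB in disk 5; 15 GB remain.
Put 41 GB in disk 6; 34 GB remain.
Put 63 GB in disk 8; 7 GB remain.
Final disks: [170,67] [72,81,68] [228] [157,95] [144,97] [181,41] [246] [186,63] [246] [199] [215].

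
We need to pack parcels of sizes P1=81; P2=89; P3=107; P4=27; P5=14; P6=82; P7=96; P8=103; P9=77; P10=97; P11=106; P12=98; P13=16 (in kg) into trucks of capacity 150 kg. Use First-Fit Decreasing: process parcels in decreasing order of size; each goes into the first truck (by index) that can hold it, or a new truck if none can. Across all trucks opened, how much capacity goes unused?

Sorted descending: 107, 106, 103, 98, 97, 96, 89, 82, 81, 77, 27, 16, 14.
truck 1: place 107 kg, 43 kg left
truck 2: place 106 kg, 44 kg left
truck 3: place 103 kg, 47 kg left
truck 4: place 98 kg, 52 kg left
truck 5: place 97 kg, 53 kg left
truck 6: place 96 kg, 54 kg left
truck 7: place 89 kg, 61 kg left
truck 8: place 82 kg, 68 kg left
truck 9: place 81 kg, 69 kg left
truck 10: place 77 kg, 73 kg left
truck 1: place 27 kg, 16 kg left
truck 1: place 16 kg, 0 kg left
truck 2: place 14 kg, 30 kg left
10 trucks × 150 kg = 1500 kg; used 993 kg; unused 507 kg.

507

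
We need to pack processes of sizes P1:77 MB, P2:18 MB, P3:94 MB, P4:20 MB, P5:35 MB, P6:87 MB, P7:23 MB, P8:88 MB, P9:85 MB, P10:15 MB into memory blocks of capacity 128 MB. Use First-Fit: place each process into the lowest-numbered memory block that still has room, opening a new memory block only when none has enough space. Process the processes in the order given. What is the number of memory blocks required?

5 memory blocks

P1 (77 MB) → memory block 1 (remaining 51 MB)
P2 (18 MB) → memory block 1 (remaining 33 MB)
P3 (94 MB) → memory block 2 (remaining 34 MB)
P4 (20 MB) → memory block 1 (remaining 13 MB)
P5 (35 MB) → memory block 3 (remaining 93 MB)
P6 (87 MB) → memory block 3 (remaining 6 MB)
P7 (23 MB) → memory block 2 (remaining 11 MB)
P8 (88 MB) → memory block 4 (remaining 40 MB)
P9 (85 MB) → memory block 5 (remaining 43 MB)
P10 (15 MB) → memory block 4 (remaining 25 MB)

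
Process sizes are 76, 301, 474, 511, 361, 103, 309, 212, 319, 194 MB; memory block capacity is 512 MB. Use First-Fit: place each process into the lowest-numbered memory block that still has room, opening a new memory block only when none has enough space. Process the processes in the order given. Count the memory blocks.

7

memory block 1: place 76 MB, 436 MB left
memory block 1: place 301 MB, 135 MB left
memory block 2: place 474 MB, 38 MB left
memory block 3: place 511 MB, 1 MB left
memory block 4: place 361 MB, 151 MB left
memory block 1: place 103 MB, 32 MB left
memory block 5: place 309 MB, 203 MB left
memory block 6: place 212 MB, 300 MB left
memory block 7: place 319 MB, 193 MB left
memory block 5: place 194 MB, 9 MB left
Final memory blocks: [76,301,103] [474] [511] [361] [309,194] [212] [319].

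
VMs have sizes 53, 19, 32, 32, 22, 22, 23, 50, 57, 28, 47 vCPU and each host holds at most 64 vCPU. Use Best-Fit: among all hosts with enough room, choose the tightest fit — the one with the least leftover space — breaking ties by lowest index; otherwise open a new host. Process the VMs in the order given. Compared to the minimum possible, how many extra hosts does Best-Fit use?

Best-Fit: [53] [19,32] [32,22] [22,23] [50] [57] [28] [47] → 8 hosts.
Total size 385 vCPU; any packing needs at least ⌈385/64⌉ = 7 hosts.
An optimal packing achieves that bound: [57] [53] [50] [47] [32,32] [28,23] [22,22,19] → 7 hosts.
Excess: 8 − 7 = 1.

1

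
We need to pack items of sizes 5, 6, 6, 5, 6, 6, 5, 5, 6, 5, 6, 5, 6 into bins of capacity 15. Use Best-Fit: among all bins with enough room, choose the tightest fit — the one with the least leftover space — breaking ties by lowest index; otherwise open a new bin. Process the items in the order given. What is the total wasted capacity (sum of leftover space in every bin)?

bin 1: place 5, 10 left
bin 1: place 6, 4 left
bin 2: place 6, 9 left
bin 2: place 5, 4 left
bin 3: place 6, 9 left
bin 3: place 6, 3 left
bin 4: place 5, 10 left
bin 4: place 5, 5 left
bin 5: place 6, 9 left
bin 4: place 5, 0 left
bin 5: place 6, 3 left
bin 6: place 5, 10 left
bin 6: place 6, 4 left
6 bins × 15 = 90; used 72; unused 18.

18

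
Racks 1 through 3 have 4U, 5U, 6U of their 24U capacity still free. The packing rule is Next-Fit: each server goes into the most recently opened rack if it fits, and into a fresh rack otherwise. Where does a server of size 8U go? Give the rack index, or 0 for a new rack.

Next-Fit only looks at rack 3, which has 6U free.
8U does not fit, so a new rack is opened.

0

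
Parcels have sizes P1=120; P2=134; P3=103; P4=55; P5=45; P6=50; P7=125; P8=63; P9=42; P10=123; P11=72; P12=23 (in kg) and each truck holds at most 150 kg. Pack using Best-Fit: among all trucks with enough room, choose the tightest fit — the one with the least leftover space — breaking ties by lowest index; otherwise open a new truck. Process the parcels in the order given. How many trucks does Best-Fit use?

7 trucks

truck 1: place P1 (120 kg), 30 kg left
truck 2: place P2 (134 kg), 16 kg left
truck 3: place P3 (103 kg), 47 kg left
truck 4: place P4 (55 kg), 95 kg left
truck 3: place P5 (45 kg), 2 kg left
truck 4: place P6 (50 kg), 45 kg left
truck 5: place P7 (125 kg), 25 kg left
truck 6: place P8 (63 kg), 87 kg left
truck 4: place P9 (42 kg), 3 kg left
truck 7: place P10 (123 kg), 27 kg left
truck 6: place P11 (72 kg), 15 kg left
truck 5: place P12 (23 kg), 2 kg left
Final trucks: [120] [134] [103,45] [55,50,42] [125,23] [63,72] [123].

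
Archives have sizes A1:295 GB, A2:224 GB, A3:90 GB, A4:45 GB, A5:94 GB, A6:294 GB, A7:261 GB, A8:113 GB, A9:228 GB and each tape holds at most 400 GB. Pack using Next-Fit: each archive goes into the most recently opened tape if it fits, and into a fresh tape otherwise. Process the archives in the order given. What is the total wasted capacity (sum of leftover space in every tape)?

356

Put A1 (295 GB) in tape 1; 105 GB remain.
Put A2 (224 GB) in tape 2; 176 GB remain.
Put A3 (90 GB) in tape 2; 86 GB remain.
Put A4 (45 GB) in tape 2; 41 GB remain.
Put A5 (94 GB) in tape 3; 306 GB remain.
Put A6 (294 GB) in tape 3; 12 GB remain.
Put A7 (261 GB) in tape 4; 139 GB remain.
Put A8 (113 GB) in tape 4; 26 GB remain.
Put A9 (228 GB) in tape 5; 172 GB remain.
5 tapes × 400 GB = 2000 GB; used 1644 GB; unused 356 GB.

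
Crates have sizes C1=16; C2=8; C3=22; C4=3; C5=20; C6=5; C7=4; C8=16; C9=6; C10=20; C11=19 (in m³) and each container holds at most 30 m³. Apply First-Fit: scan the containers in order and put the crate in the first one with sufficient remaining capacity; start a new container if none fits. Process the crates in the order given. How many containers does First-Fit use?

6

C1 (16 m³) → container 1 (remaining 14 m³)
C2 (8 m³) → container 1 (remaining 6 m³)
C3 (22 m³) → container 2 (remaining 8 m³)
C4 (3 m³) → container 1 (remaining 3 m³)
C5 (20 m³) → container 3 (remaining 10 m³)
C6 (5 m³) → container 2 (remaining 3 m³)
C7 (4 m³) → container 3 (remaining 6 m³)
C8 (16 m³) → container 4 (remaining 14 m³)
C9 (6 m³) → container 3 (remaining 0 m³)
C10 (20 m³) → container 5 (remaining 10 m³)
C11 (19 m³) → container 6 (remaining 11 m³)
Final containers: [16,8,3] [22,5] [20,4,6] [16] [20] [19].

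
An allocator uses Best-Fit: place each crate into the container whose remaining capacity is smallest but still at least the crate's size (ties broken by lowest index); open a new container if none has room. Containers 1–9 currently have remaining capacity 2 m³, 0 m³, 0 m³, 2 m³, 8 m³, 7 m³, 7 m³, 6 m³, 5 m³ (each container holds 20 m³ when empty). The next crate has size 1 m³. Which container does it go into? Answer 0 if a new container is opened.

1

Containers with room: container 1 (2 m³), container 4 (2 m³), container 5 (8 m³), container 6 (7 m³), container 7 (7 m³), container 8 (6 m³), container 9 (5 m³).
Tightest fit is container 1 with 2 m³ free.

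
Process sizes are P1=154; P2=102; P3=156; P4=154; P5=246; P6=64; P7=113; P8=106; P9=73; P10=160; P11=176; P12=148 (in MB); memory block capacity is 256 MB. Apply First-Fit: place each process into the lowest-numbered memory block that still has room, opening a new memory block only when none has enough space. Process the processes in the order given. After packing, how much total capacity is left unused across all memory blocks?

P1 (154 MB) → memory block 1 (remaining 102 MB)
P2 (102 MB) → memory block 1 (remaining 0 MB)
P3 (156 MB) → memory block 2 (remaining 100 MB)
P4 (154 MB) → memory block 3 (remaining 102 MB)
P5 (246 MB) → memory block 4 (remaining 10 MB)
P6 (64 MB) → memory block 2 (remaining 36 MB)
P7 (113 MB) → memory block 5 (remaining 143 MB)
P8 (106 MB) → memory block 5 (remaining 37 MB)
P9 (73 MB) → memory block 3 (remaining 29 MB)
P10 (160 MB) → memory block 6 (remaining 96 MB)
P11 (176 MB) → memory block 7 (remaining 80 MB)
P12 (148 MB) → memory block 8 (remaining 108 MB)
8 memory blocks × 256 MB = 2048 MB; used 1652 MB; unused 396 MB.

396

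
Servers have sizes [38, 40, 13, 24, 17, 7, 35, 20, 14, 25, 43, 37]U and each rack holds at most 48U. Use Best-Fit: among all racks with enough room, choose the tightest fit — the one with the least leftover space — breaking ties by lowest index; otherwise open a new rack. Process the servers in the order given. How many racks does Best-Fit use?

38U → rack 1 (remaining 10U)
40U → rack 2 (remaining 8U)
13U → rack 3 (remaining 35U)
24U → rack 3 (remaining 11U)
17U → rack 4 (remaining 31U)
7U → rack 2 (remaining 1U)
35U → rack 5 (remaining 13U)
20U → rack 4 (remaining 11U)
14U → rack 6 (remaining 34U)
25U → rack 6 (remaining 9U)
43U → rack 7 (remaining 5U)
37U → rack 8 (remaining 11U)

8 racks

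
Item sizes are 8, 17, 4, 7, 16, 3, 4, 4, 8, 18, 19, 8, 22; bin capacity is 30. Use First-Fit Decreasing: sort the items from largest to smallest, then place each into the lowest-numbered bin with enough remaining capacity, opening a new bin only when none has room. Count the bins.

5 bins

Sorted descending: 22, 19, 18, 17, 16, 8, 8, 8, 7, 4, 4, 4, 3.
bin 1: place 22, 8 left
bin 2: place 19, 11 left
bin 3: place 18, 12 left
bin 4: place 17, 13 left
bin 5: place 16, 14 left
bin 1: place 8, 0 left
bin 2: place 8, 3 left
bin 3: place 8, 4 left
bin 4: place 7, 6 left
bin 3: place 4, 0 left
bin 4: place 4, 2 left
bin 5: place 4, 10 left
bin 2: place 3, 0 left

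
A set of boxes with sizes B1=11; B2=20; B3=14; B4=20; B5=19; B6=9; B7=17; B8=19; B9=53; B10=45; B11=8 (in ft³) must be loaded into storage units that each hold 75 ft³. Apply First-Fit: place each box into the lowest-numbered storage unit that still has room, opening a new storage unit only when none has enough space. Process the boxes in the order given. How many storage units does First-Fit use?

4

B1 (11 ft³) → storage unit 1 (remaining 64 ft³)
B2 (20 ft³) → storage unit 1 (remaining 44 ft³)
B3 (14 ft³) → storage unit 1 (remaining 30 ft³)
B4 (20 ft³) → storage unit 1 (remaining 10 ft³)
B5 (19 ft³) → storage unit 2 (remaining 56 ft³)
B6 (9 ft³) → storage unit 1 (remaining 1 ft³)
B7 (17 ft³) → storage unit 2 (remaining 39 ft³)
B8 (19 ft³) → storage unit 2 (remaining 20 ft³)
B9 (53 ft³) → storage unit 3 (remaining 22 ft³)
B10 (45 ft³) → storage unit 4 (remaining 30 ft³)
B11 (8 ft³) → storage unit 2 (remaining 12 ft³)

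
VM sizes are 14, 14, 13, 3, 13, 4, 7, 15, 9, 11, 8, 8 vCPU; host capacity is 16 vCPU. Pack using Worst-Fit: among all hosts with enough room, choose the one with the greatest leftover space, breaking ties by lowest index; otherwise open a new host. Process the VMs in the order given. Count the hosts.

9

14 vCPU → host 1 (remaining 2 vCPU)
14 vCPU → host 2 (remaining 2 vCPU)
13 vCPU → host 3 (remaining 3 vCPU)
3 vCPU → host 3 (remaining 0 vCPU)
13 vCPU → host 4 (remaining 3 vCPU)
4 vCPU → host 5 (remaining 12 vCPU)
7 vCPU → host 5 (remaining 5 vCPU)
15 vCPU → host 6 (remaining 1 vCPU)
9 vCPU → host 7 (remaining 7 vCPU)
11 vCPU → host 8 (remaining 5 vCPU)
8 vCPU → host 9 (remaining 8 vCPU)
8 vCPU → host 9 (remaining 0 vCPU)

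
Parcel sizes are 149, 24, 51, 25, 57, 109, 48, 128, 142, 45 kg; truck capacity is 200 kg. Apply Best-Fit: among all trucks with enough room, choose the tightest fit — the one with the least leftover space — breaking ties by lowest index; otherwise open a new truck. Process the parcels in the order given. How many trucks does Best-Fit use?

Put 149 kg in truck 1; 51 kg remain.
Put 24 kg in truck 1; 27 kg remain.
Put 51 kg in truck 2; 149 kg remain.
Put 25 kg in truck 1; 2 kg remain.
Put 57 kg in truck 2; 92 kg remain.
Put 109 kg in truck 3; 91 kg remain.
Put 48 kg in truck 3; 43 kg remain.
Put 128 kg in truck 4; 72 kg remain.
Put 142 kg in truck 5; 58 kg remain.
Put 45 kg in truck 5; 13 kg remain.

5 trucks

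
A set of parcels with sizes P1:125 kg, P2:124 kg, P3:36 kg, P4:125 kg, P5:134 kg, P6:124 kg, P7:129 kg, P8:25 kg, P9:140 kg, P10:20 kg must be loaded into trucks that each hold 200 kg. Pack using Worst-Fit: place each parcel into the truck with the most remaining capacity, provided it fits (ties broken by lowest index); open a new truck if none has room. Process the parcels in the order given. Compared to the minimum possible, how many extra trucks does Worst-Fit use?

Worst-Fit: [125,20] [124,36] [125] [134] [124,25] [129] [140] → 7 trucks.
7 parcels exceed 100 kg (half the capacity), and no two of those can share a truck, so at least 7 trucks are needed.
So 7 is already optimal.

0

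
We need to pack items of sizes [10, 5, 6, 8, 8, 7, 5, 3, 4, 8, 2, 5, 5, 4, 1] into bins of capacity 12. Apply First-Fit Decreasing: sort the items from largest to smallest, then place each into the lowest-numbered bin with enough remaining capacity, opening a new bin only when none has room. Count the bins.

7

Sorted descending: 10, 8, 8, 8, 7, 6, 5, 5, 5, 5, 4, 4, 3, 2, 1.
10 → bin 1 (remaining 2)
8 → bin 2 (remaining 4)
8 → bin 3 (remaining 4)
8 → bin 4 (remaining 4)
7 → bin 5 (remaining 5)
6 → bin 6 (remaining 6)
5 → bin 5 (remaining 0)
5 → bin 6 (remaining 1)
5 → bin 7 (remaining 7)
5 → bin 7 (remaining 2)
4 → bin 2 (remaining 0)
4 → bin 3 (remaining 0)
3 → bin 4 (remaining 1)
2 → bin 1 (remaining 0)
1 → bin 4 (remaining 0)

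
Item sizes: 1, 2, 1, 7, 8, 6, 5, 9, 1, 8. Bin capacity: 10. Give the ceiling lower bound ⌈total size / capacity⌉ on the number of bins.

5 bins

Total size = 1 + 2 + 1 + 7 + 8 + 6 + 5 + 9 + 1 + 8 = 48.
⌈48 / 10⌉ = 5.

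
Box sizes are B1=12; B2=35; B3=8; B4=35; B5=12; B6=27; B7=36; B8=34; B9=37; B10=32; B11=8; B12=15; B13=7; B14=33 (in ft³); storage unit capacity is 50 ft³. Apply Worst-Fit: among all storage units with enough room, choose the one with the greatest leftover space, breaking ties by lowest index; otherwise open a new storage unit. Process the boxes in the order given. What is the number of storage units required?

8

Put B1 (12 ft³) in storage unit 1; 38 ft³ remain.
Put B2 (35 ft³) in storage unit 1; 3 ft³ remain.
Put B3 (8 ft³) in storage unit 2; 42 ft³ remain.
Put B4 (35 ft³) in storage unit 2; 7 ft³ remain.
Put B5 (12 ft³) in storage unit 3; 38 ft³ remain.
Put B6 (27 ft³) in storage unit 3; 11 ft³ remain.
Put B7 (36 ft³) in storage unit 4; 14 ft³ remain.
Put B8 (34 ft³) in storage unit 5; 16 ft³ remain.
Put B9 (37 ft³) in storage unit 6; 13 ft³ remain.
Put B10 (32 ft³) in storage unit 7; 18 ft³ remain.
Put B11 (8 ft³) in storage unit 7; 10 ft³ remain.
Put B12 (15 ft³) in storage unit 5; 1 ft³ remain.
Put B13 (7 ft³) in storage unit 4; 7 ft³ remain.
Put B14 (33 ft³) in storage unit 8; 17 ft³ remain.
Final storage units: [12,35] [8,35] [12,27] [36,7] [34,15] [37] [32,8] [33].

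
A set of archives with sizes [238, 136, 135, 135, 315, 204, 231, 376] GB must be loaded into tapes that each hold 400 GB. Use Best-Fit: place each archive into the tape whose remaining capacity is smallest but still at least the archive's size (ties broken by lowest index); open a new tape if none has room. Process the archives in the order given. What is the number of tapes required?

238 GB → tape 1 (remaining 162 GB)
136 GB → tape 1 (remaining 26 GB)
135 GB → tape 2 (remaining 265 GB)
135 GB → tape 2 (remaining 130 GB)
315 GB → tape 3 (remaining 85 GB)
204 GB → tape 4 (remaining 196 GB)
231 GB → tape 5 (remaining 169 GB)
376 GB → tape 6 (remaining 24 GB)

6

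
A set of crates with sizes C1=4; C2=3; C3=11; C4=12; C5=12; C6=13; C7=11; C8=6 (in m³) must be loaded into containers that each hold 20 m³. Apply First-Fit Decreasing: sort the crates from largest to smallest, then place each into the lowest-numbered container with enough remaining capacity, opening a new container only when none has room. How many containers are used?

5 containers

Sorted descending: 13, 12, 12, 11, 11, 6, 4, 3.
Put 13 m³ in container 1; 7 m³ remain.
Put 12 m³ in container 2; 8 m³ remain.
Put 12 m³ in container 3; 8 m³ remain.
Put 11 m³ in container 4; 9 m³ remain.
Put 11 m³ in container 5; 9 m³ remain.
Put 6 m³ in container 1; 1 m³ remain.
Put 4 m³ in container 2; 4 m³ remain.
Put 3 m³ in container 2; 1 m³ remain.
Final containers: [13,6] [12,4,3] [12] [11] [11].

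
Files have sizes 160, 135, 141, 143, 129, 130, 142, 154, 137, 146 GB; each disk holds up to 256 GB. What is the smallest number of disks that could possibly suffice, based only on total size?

Total size = 160 + 135 + 141 + 143 + 129 + 130 + 142 + 154 + 137 + 146 = 1417 GB.
⌈1417 / 256⌉ = 6.

6 disks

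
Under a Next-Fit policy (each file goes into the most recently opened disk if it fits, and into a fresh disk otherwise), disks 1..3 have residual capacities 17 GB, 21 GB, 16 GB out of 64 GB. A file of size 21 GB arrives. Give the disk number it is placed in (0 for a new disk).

0

Next-Fit only looks at disk 3, which has 16 GB free.
21 GB does not fit, so a new disk is opened.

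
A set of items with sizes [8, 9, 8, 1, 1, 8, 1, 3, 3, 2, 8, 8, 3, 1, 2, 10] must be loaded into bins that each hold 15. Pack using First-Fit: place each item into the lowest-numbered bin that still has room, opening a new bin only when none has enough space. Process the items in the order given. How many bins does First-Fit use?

7

bin 1: place 8, 7 left
bin 2: place 9, 6 left
bin 3: place 8, 7 left
bin 1: place 1, 6 left
bin 1: place 1, 5 left
bin 4: place 8, 7 left
bin 1: place 1, 4 left
bin 1: place 3, 1 left
bin 2: place 3, 3 left
bin 2: place 2, 1 left
bin 5: place 8, 7 left
bin 6: place 8, 7 left
bin 3: place 3, 4 left
bin 1: place 1, 0 left
bin 3: place 2, 2 left
bin 7: place 10, 5 left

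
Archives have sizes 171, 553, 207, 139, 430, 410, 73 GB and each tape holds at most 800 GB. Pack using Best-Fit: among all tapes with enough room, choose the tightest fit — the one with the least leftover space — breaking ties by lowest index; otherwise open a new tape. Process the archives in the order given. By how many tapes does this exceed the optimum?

0

Best-Fit: [171,553,73] [207,139,430] [410] → 3 tapes.
Total size 1983 GB; any packing needs at least ⌈1983/800⌉ = 3 tapes.
So 3 is already optimal.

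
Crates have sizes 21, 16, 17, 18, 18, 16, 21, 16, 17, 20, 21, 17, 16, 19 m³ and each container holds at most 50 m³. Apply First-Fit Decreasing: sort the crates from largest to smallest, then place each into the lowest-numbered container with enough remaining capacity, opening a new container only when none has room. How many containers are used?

Sorted descending: 21, 21, 21, 20, 19, 18, 18, 17, 17, 17, 16, 16, 16, 16.
Put 21 m³ in container 1; 29 m³ remain.
Put 21 m³ in container 1; 8 m³ remain.
Put 21 m³ in container 2; 29 m³ remain.
Put 20 m³ in container 2; 9 m³ remain.
Put 19 m³ in container 3; 31 m³ remain.
Put 18 m³ in container 3; 13 m³ remain.
Put 18 m³ in container 4; 32 m³ remain.
Put 17 m³ in container 4; 15 m³ remain.
Put 17 m³ in container 5; 33 m³ remain.
Put 17 m³ in container 5; 16 m³ remain.
Put 16 m³ in container 5; 0 m³ remain.
Put 16 m³ in container 6; 34 m³ remain.
Put 16 m³ in container 6; 18 m³ remain.
Put 16 m³ in container 6; 2 m³ remain.
Final containers: [21,21] [21,20] [19,18] [18,17] [17,17,16] [16,16,16].

6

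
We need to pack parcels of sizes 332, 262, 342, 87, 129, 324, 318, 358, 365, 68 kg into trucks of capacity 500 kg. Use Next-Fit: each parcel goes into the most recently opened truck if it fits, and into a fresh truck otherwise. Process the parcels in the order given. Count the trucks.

7

truck 1: place 332 kg, 168 kg left
truck 2: place 262 kg, 238 kg left
truck 3: place 342 kg, 158 kg left
truck 3: place 87 kg, 71 kg left
truck 4: place 129 kg, 371 kg left
truck 4: place 324 kg, 47 kg left
truck 5: place 318 kg, 182 kg left
truck 6: place 358 kg, 142 kg left
truck 7: place 365 kg, 135 kg left
truck 7: place 68 kg, 67 kg left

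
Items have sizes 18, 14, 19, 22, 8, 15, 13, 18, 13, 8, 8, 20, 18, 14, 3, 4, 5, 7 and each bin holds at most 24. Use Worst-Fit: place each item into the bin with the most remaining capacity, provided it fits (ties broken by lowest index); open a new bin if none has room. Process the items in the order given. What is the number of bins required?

18 → bin 1 (remaining 6)
14 → bin 2 (remaining 10)
19 → bin 3 (remaining 5)
22 → bin 4 (remaining 2)
8 → bin 2 (remaining 2)
15 → bin 5 (remaining 9)
13 → bin 6 (remaining 11)
18 → bin 7 (remaining 6)
13 → bin 8 (remaining 11)
8 → bin 6 (remaining 3)
8 → bin 8 (remaining 3)
20 → bin 9 (remaining 4)
18 → bin 10 (remaining 6)
14 → bin 11 (remaining 10)
3 → bin 11 (remaining 7)
4 → bin 5 (remaining 5)
5 → bin 11 (remaining 2)
7 → bin 12 (remaining 17)

12 bins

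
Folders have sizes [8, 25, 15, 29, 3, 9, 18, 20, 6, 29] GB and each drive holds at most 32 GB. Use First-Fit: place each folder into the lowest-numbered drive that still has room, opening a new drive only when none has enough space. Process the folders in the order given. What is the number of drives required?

6

8 GB → drive 1 (remaining 24 GB)
25 GB → drive 2 (remaining 7 GB)
15 GB → drive 1 (remaining 9 GB)
29 GB → drive 3 (remaining 3 GB)
3 GB → drive 1 (remaining 6 GB)
9 GB → drive 4 (remaining 23 GB)
18 GB → drive 4 (remaining 5 GB)
20 GB → drive 5 (remaining 12 GB)
6 GB → drive 1 (remaining 0 GB)
29 GB → drive 6 (remaining 3 GB)
Final drives: [8,15,3,6] [25] [29] [9,18] [20] [29].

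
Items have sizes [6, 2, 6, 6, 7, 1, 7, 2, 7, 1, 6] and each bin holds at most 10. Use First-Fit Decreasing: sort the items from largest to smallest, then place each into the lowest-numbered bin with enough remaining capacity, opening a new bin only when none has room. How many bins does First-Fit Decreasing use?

7 bins

Sorted descending: 7, 7, 7, 6, 6, 6, 6, 2, 2, 1, 1.
bin 1: place 7, 3 left
bin 2: place 7, 3 left
bin 3: place 7, 3 left
bin 4: place 6, 4 left
bin 5: place 6, 4 left
bin 6: place 6, 4 left
bin 7: place 6, 4 left
bin 1: place 2, 1 left
bin 2: place 2, 1 left
bin 1: place 1, 0 left
bin 2: place 1, 0 left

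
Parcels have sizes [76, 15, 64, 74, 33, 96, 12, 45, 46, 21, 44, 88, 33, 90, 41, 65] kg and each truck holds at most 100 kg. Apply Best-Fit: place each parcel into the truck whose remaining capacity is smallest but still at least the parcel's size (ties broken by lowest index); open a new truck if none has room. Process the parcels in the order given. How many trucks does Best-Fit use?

Put 76 kg in truck 1; 24 kg remain.
Put 15 kg in truck 1; 9 kg remain.
Put 64 kg in truck 2; 36 kg remain.
Put 74 kg in truck 3; 26 kg remain.
Put 33 kg in truck 2; 3 kg remain.
Put 96 kg in truck 4; 4 kg remain.
Put 12 kg in truck 3; 14 kg remain.
Put 45 kg in truck 5; 55 kg remain.
Put 46 kg in truck 5; 9 kg remain.
Put 21 kg in truck 6; 79 kg remain.
Put 44 kg in truck 6; 35 kg remain.
Put 88 kg in truck 7; 12 kg remain.
Put 33 kg in truck 6; 2 kg remain.
Put 90 kg in truck 8; 10 kg remain.
Put 41 kg in truck 9; 59 kg remain.
Put 65 kg in truck 10; 35 kg remain.

10 trucks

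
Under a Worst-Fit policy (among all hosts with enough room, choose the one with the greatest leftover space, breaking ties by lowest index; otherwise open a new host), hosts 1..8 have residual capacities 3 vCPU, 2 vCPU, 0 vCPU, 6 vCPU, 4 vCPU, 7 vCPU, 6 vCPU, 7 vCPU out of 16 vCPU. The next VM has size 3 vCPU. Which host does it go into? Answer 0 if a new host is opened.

Hosts with room: host 1 (3 vCPU), host 4 (6 vCPU), host 5 (4 vCPU), host 6 (7 vCPU), host 7 (6 vCPU), host 8 (7 vCPU).
Most room is host 6 with 7 vCPU free.

6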